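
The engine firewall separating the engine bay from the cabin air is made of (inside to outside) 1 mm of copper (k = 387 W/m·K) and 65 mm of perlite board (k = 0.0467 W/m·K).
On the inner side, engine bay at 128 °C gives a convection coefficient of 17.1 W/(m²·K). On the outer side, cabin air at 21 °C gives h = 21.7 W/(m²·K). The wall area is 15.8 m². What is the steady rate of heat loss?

Q ≈ 1130 W

Using the resistance-network approach (series):
R_inner film = 1/(h_i·A) = 1/(17.1×15.8) = 0.003701 K/W
R_copper = L/(kA) = 0.001/(387×15.8) = 1.635×10^-7 K/W
R_perlite board = L/(kA) = 0.065/(0.0467×15.8) = 0.08809 K/W
R_outer film = 1/(h_o·A) = 1/(21.7×15.8) = 0.002917 K/W
R_total = 0.09471 K/W
Q = ΔT / R_total = 107 / 0.09471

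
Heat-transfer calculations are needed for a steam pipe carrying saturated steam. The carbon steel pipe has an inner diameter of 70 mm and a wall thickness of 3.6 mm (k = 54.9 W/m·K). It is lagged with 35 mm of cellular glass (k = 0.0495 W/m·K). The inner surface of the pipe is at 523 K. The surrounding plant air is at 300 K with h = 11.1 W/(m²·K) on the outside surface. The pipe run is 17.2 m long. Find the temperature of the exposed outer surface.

T ≈ 319 K

Cylindrical conduction, so R = ln(r₂/r₁)/(2πkL) per layer, in series:
R_carbon steel pipe wall = ln(38.6/35)/(2π×54.9×17.2) = 1.65×10^-5 K/W
R_cellular glass = ln(73.6/38.6)/(2π×0.0495×17.2) = 0.1206 K/W
R_outer film = 1/(h_o·2πr_oL) = 1/(11.1×2π×0.0736×17.2) = 0.01133 K/W
R_total = 0.132 K/W
Q = ΔT/R_total = 223/0.132
Q = 1690 W
T_interface = T_inner − Q·ΣR(inner→interface) = 523 − 1690×0.1207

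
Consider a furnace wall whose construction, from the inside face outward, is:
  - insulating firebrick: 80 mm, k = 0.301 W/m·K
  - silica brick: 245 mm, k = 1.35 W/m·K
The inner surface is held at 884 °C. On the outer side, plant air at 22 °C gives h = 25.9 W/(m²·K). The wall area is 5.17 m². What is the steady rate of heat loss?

Using the resistance-network approach (series):
R_insulating firebrick = L/(kA) = 0.08/(0.301×5.17) = 0.05141 K/W
R_silica brick = L/(kA) = 0.245/(1.35×5.17) = 0.0351 K/W
R_outer film = 1/(h_o·A) = 1/(25.9×5.17) = 0.007468 K/W
R_total = 0.09398 K/W
Q = ΔT / R_total = 862 / 0.09398

Q ≈ 9170 W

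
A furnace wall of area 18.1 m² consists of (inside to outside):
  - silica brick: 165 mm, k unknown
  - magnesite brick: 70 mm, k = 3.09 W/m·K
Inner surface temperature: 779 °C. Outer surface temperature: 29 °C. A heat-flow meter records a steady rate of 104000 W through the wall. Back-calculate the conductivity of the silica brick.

k ≈ 1.53 W/(m·K)

Series thermal resistances:
R_magnesite brick = L/(kA) = 0.07/(3.09×18.1) = 0.001252 K/W
Sum of known resistances R_other = 0.001252 K/W
Total R = ΔT/Q = 750/104000 = 0.007212 K/W
R_silica brick = R_total − R_other = 0.00596 K/W
k = L/(R·A) = 0.165/(0.00596×18.1)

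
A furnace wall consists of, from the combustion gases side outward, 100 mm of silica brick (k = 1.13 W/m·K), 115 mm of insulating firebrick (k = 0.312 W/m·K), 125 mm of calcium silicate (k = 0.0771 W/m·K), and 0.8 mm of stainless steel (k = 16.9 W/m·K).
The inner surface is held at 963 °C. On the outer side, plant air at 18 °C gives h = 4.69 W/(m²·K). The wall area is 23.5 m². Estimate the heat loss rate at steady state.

Q ≈ 9690 W

Treating each layer as a thermal resistance in series:
R_silica brick = L/(kA) = 0.1/(1.13×23.5) = 0.003766 K/W
R_insulating firebrick = L/(kA) = 0.115/(0.312×23.5) = 0.01568 K/W
R_calcium silicate = L/(kA) = 0.125/(0.0771×23.5) = 0.06899 K/W
R_stainless steel = L/(kA) = 0.0008/(16.9×23.5) = 2.014×10^-6 K/W
R_outer film = 1/(h_o·A) = 1/(4.69×23.5) = 0.009073 K/W
R_total = 0.09752 K/W
Q = ΔT / R_total = 945 / 0.09752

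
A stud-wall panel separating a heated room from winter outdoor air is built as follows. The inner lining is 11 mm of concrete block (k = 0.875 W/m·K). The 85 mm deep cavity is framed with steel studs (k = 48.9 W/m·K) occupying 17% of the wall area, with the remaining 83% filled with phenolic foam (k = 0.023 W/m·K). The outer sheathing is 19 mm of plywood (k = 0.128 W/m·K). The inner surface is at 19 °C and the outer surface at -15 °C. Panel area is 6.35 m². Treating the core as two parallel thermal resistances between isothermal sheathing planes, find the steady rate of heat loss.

Q ≈ 1260 W

Sheathing layers in series; stud and cavity paths in parallel between them.
R_inner = 0.011/(0.875×6.35) = 0.00198 K/W
R_stud  = 0.085/(48.9×0.17×6.35) = 0.00161 K/W
R_cav   = 0.085/(0.023×0.83×6.35) = 0.7012 K/W
1/R_core = 1/R_stud + 1/R_cav → R_core = 0.001607 K/W
R_outer = 0.019/(0.128×6.35) = 0.02338 K/W
R_total = 0.02696 K/W
Q = ΔT/R_total = 34/0.02696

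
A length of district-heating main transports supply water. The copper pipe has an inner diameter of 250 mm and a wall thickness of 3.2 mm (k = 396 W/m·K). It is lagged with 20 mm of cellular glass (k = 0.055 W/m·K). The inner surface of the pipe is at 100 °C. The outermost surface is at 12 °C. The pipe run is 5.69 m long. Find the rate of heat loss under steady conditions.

Per-layer cylindrical resistances, series-summed:
R_copper pipe wall = ln(128.2/125)/(2π×396×5.69) = 1.785×10^-6 K/W
R_cellular glass = ln(148.2/128.2)/(2π×0.055×5.69) = 0.07373 K/W
R_total = 0.07373 K/W
Q = ΔT/R_total = 88/0.07373

Q ≈ 1190 W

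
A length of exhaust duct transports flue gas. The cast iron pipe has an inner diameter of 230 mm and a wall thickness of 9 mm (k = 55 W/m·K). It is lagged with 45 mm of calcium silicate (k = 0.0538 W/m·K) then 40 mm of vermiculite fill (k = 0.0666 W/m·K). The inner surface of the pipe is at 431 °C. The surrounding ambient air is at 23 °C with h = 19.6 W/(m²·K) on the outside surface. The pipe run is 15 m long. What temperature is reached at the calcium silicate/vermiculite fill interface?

For a radial system each layer contributes R = ln(r_out/r_in)/(2πkL); films add R = 1/(hA).
R_cast iron pipe wall = ln(124/115)/(2π×55×15) = 1.454×10^-5 K/W
R_calcium silicate = ln(169/124)/(2π×0.0538×15) = 0.06106 K/W
R_vermiculite fill = ln(209/169)/(2π×0.0666×15) = 0.03384 K/W
R_outer film = 1/(h_o·2πr_oL) = 1/(19.6×2π×0.209×15) = 0.00259 K/W
R_total = 0.09751 K/W
Q = ΔT/R_total = 408/0.09751
Q = 4180 W
T_interface = T_inner − Q·ΣR(inner→interface) = 431 − 4180×0.06108

T ≈ 175 °C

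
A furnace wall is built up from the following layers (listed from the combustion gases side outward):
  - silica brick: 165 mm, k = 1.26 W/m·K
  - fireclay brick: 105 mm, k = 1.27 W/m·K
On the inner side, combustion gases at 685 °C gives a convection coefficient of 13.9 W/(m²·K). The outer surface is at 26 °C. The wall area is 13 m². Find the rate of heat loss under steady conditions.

Q ≈ 30000 W

Series thermal resistances:
R_inner film = 1/(h_i·A) = 1/(13.9×13) = 0.005534 K/W
R_silica brick = L/(kA) = 0.165/(1.26×13) = 0.01007 K/W
R_fireclay brick = L/(kA) = 0.105/(1.27×13) = 0.00636 K/W
R_total = 0.02197 K/W
Q = ΔT / R_total = 659 / 0.02197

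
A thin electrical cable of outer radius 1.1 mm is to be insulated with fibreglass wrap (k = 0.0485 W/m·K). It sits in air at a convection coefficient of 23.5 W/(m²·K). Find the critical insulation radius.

For a cylinder r_cr = k/h = 0.0485/23.5
r_cr = 2.06 mm; since the bare radius (1.1 mm) is below r_cr, adding a thin layer of insulation will *increase* heat loss.

r_cr ≈ 2.06 mm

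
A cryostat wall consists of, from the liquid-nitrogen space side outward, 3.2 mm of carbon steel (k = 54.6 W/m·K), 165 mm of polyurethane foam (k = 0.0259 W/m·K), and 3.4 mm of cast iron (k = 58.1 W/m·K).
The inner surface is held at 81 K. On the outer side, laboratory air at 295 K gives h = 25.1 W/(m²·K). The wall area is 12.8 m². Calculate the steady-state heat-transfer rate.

Q ≈ 427 W

Using the resistance-network approach (series):
R_carbon steel = L/(kA) = 0.0032/(54.6×12.8) = 4.579×10^-6 K/W
R_polyurethane foam = L/(kA) = 0.165/(0.0259×12.8) = 0.4977 K/W
R_cast iron = L/(kA) = 0.0034/(58.1×12.8) = 4.572×10^-6 K/W
R_outer film = 1/(h_o·A) = 1/(25.1×12.8) = 0.003113 K/W
R_total = 0.5008 K/W
Q = ΔT / R_total = 214 / 0.5008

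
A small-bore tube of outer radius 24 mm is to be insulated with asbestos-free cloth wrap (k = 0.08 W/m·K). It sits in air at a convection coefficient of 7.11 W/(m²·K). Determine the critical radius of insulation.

r_cr ≈ 11.3 mm

For a cylinder r_cr = k/h = 0.08/7.11
r_cr = 11.3 mm; since the bare radius (24 mm) is above r_cr, any added insulation will reduce heat loss.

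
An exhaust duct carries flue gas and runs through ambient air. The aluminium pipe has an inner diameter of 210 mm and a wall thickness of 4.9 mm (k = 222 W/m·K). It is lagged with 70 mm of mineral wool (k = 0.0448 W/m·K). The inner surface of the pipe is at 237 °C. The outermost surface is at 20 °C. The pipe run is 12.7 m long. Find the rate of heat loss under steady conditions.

Q ≈ 1570 W

Per-layer cylindrical resistances, series-summed:
R_aluminium pipe wall = ln(109.9/105)/(2π×222×12.7) = 2.575×10^-6 K/W
R_mineral wool = ln(179.9/109.9)/(2π×0.0448×12.7) = 0.1379 K/W
R_total = 0.1379 K/W
Q = ΔT/R_total = 217/0.1379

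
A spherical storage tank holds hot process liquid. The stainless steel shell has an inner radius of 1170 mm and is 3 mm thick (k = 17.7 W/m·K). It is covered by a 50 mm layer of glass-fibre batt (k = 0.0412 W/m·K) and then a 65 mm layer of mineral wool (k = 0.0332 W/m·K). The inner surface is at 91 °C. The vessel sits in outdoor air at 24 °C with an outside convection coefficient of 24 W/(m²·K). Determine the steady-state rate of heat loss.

Spherical conduction: R = (1/r_in − 1/r_out)/(4πk) per layer; series-sum.
R_stainless steel shell = (1/1.17 − 1/1.173)/(4π×17.7) = 9.828×10^-6 K/W
R_glass-fibre batt = (1/1.173 − 1/1.223)/(4π×0.0412) = 0.06732 K/W
R_mineral wool = (1/1.223 − 1/1.288)/(4π×0.0332) = 0.09891 K/W
R_outer film = 1/(h·4πr_o²) = 1/(24×4π×1.288²) = 0.001999 K/W
R_total = 0.1682 K/W
Q = ΔT/R_total = 67/0.1682

Q ≈ 398 W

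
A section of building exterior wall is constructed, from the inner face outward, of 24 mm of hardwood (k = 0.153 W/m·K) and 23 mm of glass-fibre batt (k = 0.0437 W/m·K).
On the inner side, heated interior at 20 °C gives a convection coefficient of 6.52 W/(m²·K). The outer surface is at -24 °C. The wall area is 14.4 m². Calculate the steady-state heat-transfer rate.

Q ≈ 757 W

Thermal resistances in series:
R_inner film = 1/(h_i·A) = 1/(6.52×14.4) = 0.01065 K/W
R_hardwood = L/(kA) = 0.024/(0.153×14.4) = 0.01089 K/W
R_glass-fibre batt = L/(kA) = 0.023/(0.0437×14.4) = 0.03655 K/W
R_total = 0.05809 K/W
Q = ΔT / R_total = 44 / 0.05809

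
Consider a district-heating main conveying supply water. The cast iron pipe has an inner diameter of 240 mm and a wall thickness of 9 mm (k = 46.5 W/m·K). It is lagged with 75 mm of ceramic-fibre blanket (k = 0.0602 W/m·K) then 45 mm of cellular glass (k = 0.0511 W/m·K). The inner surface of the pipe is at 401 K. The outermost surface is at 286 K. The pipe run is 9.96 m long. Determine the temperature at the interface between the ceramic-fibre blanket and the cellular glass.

T ≈ 325 K

Radial resistances (cylindrical: R_cond = ln(r_o/r_i)/(2πkL), R_conv = 1/(h·2πrL)):
R_cast iron pipe wall = ln(129/120)/(2π×46.5×9.96) = 2.485×10^-5 K/W
R_ceramic-fibre blanket = ln(204/129)/(2π×0.0602×9.96) = 0.1217 K/W
R_cellular glass = ln(249/204)/(2π×0.0511×9.96) = 0.06233 K/W
R_total = 0.184 K/W
Q = ΔT/R_total = 115/0.184
Q = 625 W
T_interface = T_inner − Q·ΣR(inner→interface) = 401 − 625×0.1217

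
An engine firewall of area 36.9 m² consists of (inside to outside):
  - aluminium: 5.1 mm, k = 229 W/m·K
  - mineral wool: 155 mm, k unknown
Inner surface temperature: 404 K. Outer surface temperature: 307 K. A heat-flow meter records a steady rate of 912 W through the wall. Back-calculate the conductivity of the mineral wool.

k ≈ 0.0395 W/(m·K)

Model the wall as resistances in series:
R_aluminium = L/(kA) = 0.0051/(229×36.9) = 6.035×10^-7 K/W
Sum of known resistances R_other = 6.035×10^-7 K/W
Total R = ΔT/Q = 97/912 = 0.1064 K/W
R_mineral wool = R_total − R_other = 0.1064 K/W
k = L/(R·A) = 0.155/(0.1064×36.9)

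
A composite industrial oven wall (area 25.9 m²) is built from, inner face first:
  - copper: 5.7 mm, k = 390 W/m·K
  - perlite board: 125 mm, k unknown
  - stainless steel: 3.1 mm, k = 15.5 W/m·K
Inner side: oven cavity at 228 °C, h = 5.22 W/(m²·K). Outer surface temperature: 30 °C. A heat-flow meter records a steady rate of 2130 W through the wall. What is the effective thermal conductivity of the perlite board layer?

Using the resistance-network approach (series):
R_inner film = 1/(h_i·A) = 1/(5.22×25.9) = 0.007397 K/W
R_copper = L/(kA) = 0.0057/(390×25.9) = 5.643×10^-7 K/W
R_stainless steel = L/(kA) = 0.0031/(15.5×25.9) = 7.722×10^-6 K/W
Sum of known resistances R_other = 0.007405 K/W
Total R = ΔT/Q = 198/2130 = 0.09296 K/W
R_perlite board = R_total − R_other = 0.08555 K/W
k = L/(R·A) = 0.125/(0.08555×25.9)

k ≈ 0.0564 W/(m·K)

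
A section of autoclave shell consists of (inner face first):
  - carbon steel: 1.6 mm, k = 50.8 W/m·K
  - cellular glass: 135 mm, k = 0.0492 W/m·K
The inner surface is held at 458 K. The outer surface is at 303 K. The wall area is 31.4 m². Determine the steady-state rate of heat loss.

Q ≈ 1770 W

Thermal resistances in series:
R_carbon steel = L/(kA) = 0.0016/(50.8×31.4) = 1.003×10^-6 K/W
R_cellular glass = L/(kA) = 0.135/(0.0492×31.4) = 0.08739 K/W
R_total = 0.08739 K/W
Q = ΔT / R_total = 155 / 0.08739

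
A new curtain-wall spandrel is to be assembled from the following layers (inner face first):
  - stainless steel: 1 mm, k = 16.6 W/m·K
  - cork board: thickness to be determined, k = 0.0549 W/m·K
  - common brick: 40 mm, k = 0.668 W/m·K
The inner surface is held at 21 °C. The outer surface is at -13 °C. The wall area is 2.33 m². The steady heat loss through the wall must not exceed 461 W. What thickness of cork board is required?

Treating each layer as a thermal resistance in series:
R_stainless steel = L/(kA) = 0.001/(16.6×2.33) = 2.585×10^-5 K/W
R_common brick = L/(kA) = 0.04/(0.668×2.33) = 0.0257 K/W
Sum of the known resistances R_other = 0.02573 K/W
Required total resistance R_tot = ΔT/Q_allow = 34/461 = 0.07375 K/W
R_cork board = R_tot − R_other = 0.04803 K/W
L = R·k·A = 0.04803×0.0549×2.33

L ≈ 6.14 mm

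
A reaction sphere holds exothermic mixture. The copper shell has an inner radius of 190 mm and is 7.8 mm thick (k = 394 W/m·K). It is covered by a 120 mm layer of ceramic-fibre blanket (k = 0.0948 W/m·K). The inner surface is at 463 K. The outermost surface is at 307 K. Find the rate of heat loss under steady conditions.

Q ≈ 97.3 W

Each spherical layer contributes R = (1/r_i − 1/r_o)/(4πk):
R_copper shell = (1/0.19 − 1/0.1978)/(4π×394) = 4.192×10^-5 K/W
R_ceramic-fibre blanket = (1/0.1978 − 1/0.3178)/(4π×0.0948) = 1.602 K/W
R_total = 1.602 K/W
Q = ΔT/R_total = 156/1.602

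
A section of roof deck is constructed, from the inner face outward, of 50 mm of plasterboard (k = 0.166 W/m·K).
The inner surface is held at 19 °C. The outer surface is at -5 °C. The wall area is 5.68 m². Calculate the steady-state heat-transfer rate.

Using the resistance-network approach (series):
R_plasterboard = L/(kA) = 0.05/(0.166×5.68) = 0.05303 K/W
R_total = 0.05303 K/W
Q = ΔT / R_total = 24 / 0.05303

Q ≈ 453 W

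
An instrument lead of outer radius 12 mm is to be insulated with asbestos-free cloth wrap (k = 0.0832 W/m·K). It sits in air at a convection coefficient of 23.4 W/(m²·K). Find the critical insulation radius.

For a cylinder r_cr = k/h = 0.0832/23.4
r_cr = 3.56 mm; since the bare radius (12 mm) is above r_cr, any added insulation will reduce heat loss.

r_cr ≈ 3.56 mm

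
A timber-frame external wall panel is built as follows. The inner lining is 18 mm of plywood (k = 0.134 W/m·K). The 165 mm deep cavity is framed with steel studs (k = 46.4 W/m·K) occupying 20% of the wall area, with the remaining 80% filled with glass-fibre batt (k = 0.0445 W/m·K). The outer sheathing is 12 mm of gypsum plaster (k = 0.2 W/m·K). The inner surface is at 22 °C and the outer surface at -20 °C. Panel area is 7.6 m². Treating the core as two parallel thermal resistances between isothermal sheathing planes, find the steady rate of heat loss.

Sheathing layers in series; stud and cavity paths in parallel between them.
R_inner = 0.018/(0.134×7.6) = 0.01767 K/W
R_stud  = 0.165/(46.4×0.2×7.6) = 0.002339 K/W
R_cav   = 0.165/(0.0445×0.8×7.6) = 0.6098 K/W
1/R_core = 1/R_stud + 1/R_cav → R_core = 0.002331 K/W
R_outer = 0.012/(0.2×7.6) = 0.007895 K/W
R_total = 0.0279 K/W
Q = ΔT/R_total = 42/0.0279

Q ≈ 1510 W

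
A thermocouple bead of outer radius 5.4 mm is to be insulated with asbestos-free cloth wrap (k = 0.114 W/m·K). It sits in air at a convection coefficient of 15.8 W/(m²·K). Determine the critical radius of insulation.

For a sphere r_cr = 2k/h = 2×0.114/15.8
r_cr = 14.4 mm; since the bare radius (5.4 mm) is below r_cr, adding a thin layer of insulation will *increase* heat loss.

r_cr ≈ 14.4 mm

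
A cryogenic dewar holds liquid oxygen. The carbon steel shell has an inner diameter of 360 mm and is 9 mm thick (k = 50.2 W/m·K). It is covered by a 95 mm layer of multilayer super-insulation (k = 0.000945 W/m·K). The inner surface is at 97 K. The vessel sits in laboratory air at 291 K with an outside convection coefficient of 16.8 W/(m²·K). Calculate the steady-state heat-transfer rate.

Q ≈ 1.3 W

Each spherical layer contributes R = (1/r_i − 1/r_o)/(4πk):
R_carbon steel shell = (1/0.18 − 1/0.189)/(4π×50.2) = 4.194×10^-4 K/W
R_multilayer super-insulation = (1/0.189 − 1/0.284)/(4π×0.000945) = 149 K/W
R_outer film = 1/(h·4πr_o²) = 1/(16.8×4π×0.284²) = 0.05873 K/W
R_total = 149.1 K/W
Q = ΔT/R_total = 194/149.1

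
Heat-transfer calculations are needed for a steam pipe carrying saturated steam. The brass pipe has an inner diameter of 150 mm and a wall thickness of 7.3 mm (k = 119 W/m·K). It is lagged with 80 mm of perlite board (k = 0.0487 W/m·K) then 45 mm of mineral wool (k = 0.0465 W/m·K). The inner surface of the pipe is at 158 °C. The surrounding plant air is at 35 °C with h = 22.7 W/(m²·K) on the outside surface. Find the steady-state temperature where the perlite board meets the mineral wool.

T ≈ 69.7 °C

Radial resistances (cylindrical: R_cond = ln(r_o/r_i)/(2πkL), R_conv = 1/(h·2πrL)):
R_brass pipe wall = ln(82.3/75)/(2π×119×1) = 1.242×10^-4 K/W
R_perlite board = ln(162.3/82.3)/(2π×0.0487×1) = 2.219 K/W
R_mineral wool = ln(207.3/162.3)/(2π×0.0465×1) = 0.8376 K/W
R_outer film = 1/(h_o·2πr_oL) = 1/(22.7×2π×0.2073×1) = 0.03382 K/W
R_total = 3.091 K/W
Q = ΔT/R_total = 123/3.091
Q = 39.8 W/m
T_interface = T_inner − Q·ΣR(inner→interface) = 158 − 39.8×2.219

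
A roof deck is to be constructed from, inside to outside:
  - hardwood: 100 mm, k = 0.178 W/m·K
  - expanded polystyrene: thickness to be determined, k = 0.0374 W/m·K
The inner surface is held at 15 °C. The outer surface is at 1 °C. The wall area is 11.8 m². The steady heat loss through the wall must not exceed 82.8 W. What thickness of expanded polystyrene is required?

Series thermal resistances:
R_hardwood = L/(kA) = 0.1/(0.178×11.8) = 0.04761 K/W
Sum of the known resistances R_other = 0.04761 K/W
Required total resistance R_tot = ΔT/Q_allow = 14/82.8 = 0.1691 K/W
R_expanded polystyrene = R_tot − R_other = 0.1215 K/W
L = R·k·A = 0.1215×0.0374×11.8

L ≈ 53.6 mm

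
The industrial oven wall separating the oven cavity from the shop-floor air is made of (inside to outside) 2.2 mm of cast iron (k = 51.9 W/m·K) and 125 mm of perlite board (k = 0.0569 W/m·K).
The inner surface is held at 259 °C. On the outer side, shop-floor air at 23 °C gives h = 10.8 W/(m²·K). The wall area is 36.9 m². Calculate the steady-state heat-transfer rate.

Q ≈ 3800 W

Thermal resistances in series:
R_cast iron = L/(kA) = 0.0022/(51.9×36.9) = 1.149×10^-6 K/W
R_perlite board = L/(kA) = 0.125/(0.0569×36.9) = 0.05953 K/W
R_outer film = 1/(h_o·A) = 1/(10.8×36.9) = 0.002509 K/W
R_total = 0.06205 K/W
Q = ΔT / R_total = 236 / 0.06205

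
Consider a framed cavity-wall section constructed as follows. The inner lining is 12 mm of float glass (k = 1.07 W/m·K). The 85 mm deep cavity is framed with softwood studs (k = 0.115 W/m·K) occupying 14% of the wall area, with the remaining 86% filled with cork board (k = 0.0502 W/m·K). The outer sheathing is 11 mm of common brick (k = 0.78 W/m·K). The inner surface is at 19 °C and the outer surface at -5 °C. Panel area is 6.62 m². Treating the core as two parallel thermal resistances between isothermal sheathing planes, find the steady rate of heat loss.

Q ≈ 109 W

Sheathing layers in series; stud and cavity paths in parallel between them.
R_inner = 0.012/(1.07×6.62) = 0.001694 K/W
R_stud  = 0.085/(0.115×0.14×6.62) = 0.7975 K/W
R_cav   = 0.085/(0.0502×0.86×6.62) = 0.2974 K/W
1/R_core = 1/R_stud + 1/R_cav → R_core = 0.2166 K/W
R_outer = 0.011/(0.78×6.62) = 0.00213 K/W
R_total = 0.2205 K/W
Q = ΔT/R_total = 24/0.2205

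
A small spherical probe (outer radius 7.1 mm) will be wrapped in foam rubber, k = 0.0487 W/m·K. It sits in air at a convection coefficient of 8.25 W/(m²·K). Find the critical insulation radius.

For a sphere r_cr = 2k/h = 2×0.0487/8.25
r_cr = 11.8 mm; since the bare radius (7.1 mm) is below r_cr, adding a thin layer of insulation will *increase* heat loss.

r_cr ≈ 11.8 mm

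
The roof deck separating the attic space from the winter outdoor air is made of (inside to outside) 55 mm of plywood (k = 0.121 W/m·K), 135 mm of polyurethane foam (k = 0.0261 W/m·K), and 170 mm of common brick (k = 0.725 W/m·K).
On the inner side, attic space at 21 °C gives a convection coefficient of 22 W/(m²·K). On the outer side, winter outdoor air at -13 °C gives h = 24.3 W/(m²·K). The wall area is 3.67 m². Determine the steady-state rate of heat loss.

Q ≈ 21 W

Model the wall as resistances in series:
R_inner film = 1/(h_i·A) = 1/(22×3.67) = 0.01239 K/W
R_plywood = L/(kA) = 0.055/(0.121×3.67) = 0.1239 K/W
R_polyurethane foam = L/(kA) = 0.135/(0.0261×3.67) = 1.409 K/W
R_common brick = L/(kA) = 0.17/(0.725×3.67) = 0.06389 K/W
R_outer film = 1/(h_o·A) = 1/(24.3×3.67) = 0.01121 K/W
R_total = 1.621 K/W
Q = ΔT / R_total = 34 / 1.621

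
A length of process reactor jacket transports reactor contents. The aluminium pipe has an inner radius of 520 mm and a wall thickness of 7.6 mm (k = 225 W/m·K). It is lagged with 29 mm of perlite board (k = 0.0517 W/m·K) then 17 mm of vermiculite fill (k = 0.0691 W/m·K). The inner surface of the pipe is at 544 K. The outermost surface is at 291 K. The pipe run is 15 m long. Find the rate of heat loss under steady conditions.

For a radial system each layer contributes R = ln(r_out/r_in)/(2πkL); films add R = 1/(hA).
R_aluminium pipe wall = ln(527.6/520)/(2π×225×15) = 6.842×10^-7 K/W
R_perlite board = ln(556.6/527.6)/(2π×0.0517×15) = 0.01098 K/W
R_vermiculite fill = ln(573.6/556.6)/(2π×0.0691×15) = 0.00462 K/W
R_total = 0.0156 K/W
Q = ΔT/R_total = 253/0.0156

Q ≈ 16200 W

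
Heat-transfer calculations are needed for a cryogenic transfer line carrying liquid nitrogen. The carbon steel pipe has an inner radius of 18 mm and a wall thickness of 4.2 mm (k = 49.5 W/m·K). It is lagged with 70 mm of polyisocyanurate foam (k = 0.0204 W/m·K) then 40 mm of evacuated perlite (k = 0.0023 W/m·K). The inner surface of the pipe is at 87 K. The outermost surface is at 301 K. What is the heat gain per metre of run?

Cylindrical conduction, so R = ln(r₂/r₁)/(2πkL) per layer, in series:
R_carbon steel pipe wall = ln(22.2/18)/(2π×49.5×1) = 6.743×10^-4 K/W
R_polyisocyanurate foam = ln(92.2/22.2)/(2π×0.0204×1) = 11.11 K/W
R_evacuated perlite = ln(132.2/92.2)/(2π×0.0023×1) = 24.94 K/W
R_total = 36.05 K/W
Q = ΔT/R_total = 214/36.05

q′ ≈ 5.94 W/m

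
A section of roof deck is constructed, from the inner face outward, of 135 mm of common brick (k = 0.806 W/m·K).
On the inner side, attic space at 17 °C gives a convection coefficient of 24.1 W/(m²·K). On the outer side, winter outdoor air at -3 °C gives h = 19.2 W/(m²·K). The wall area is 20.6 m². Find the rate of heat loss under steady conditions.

Q ≈ 1580 W

Model the wall as resistances in series:
R_inner film = 1/(h_i·A) = 1/(24.1×20.6) = 0.002014 K/W
R_common brick = L/(kA) = 0.135/(0.806×20.6) = 0.008131 K/W
R_outer film = 1/(h_o·A) = 1/(19.2×20.6) = 0.002528 K/W
R_total = 0.01267 K/W
Q = ΔT / R_total = 20 / 0.01267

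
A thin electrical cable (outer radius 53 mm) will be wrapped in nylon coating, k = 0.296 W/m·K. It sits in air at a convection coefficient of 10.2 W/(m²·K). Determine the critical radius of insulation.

For a cylinder r_cr = k/h = 0.296/10.2
r_cr = 29 mm; since the bare radius (53 mm) is above r_cr, any added insulation will reduce heat loss.

r_cr ≈ 29 mm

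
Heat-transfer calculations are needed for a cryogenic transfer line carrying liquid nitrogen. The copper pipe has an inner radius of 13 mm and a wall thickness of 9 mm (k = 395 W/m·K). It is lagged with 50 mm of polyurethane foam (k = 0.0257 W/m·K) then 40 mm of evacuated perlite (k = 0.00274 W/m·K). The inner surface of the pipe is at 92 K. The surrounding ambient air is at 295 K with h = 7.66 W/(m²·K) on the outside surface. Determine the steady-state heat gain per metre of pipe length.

q′ ≈ 6.12 W/m

Treating each annulus and film as a series resistance:
R_copper pipe wall = ln(22/13)/(2π×395×1) = 2.12×10^-4 K/W
R_polyurethane foam = ln(72/22)/(2π×0.0257×1) = 7.342 K/W
R_evacuated perlite = ln(112/72)/(2π×0.00274×1) = 25.66 K/W
R_outer film = 1/(h_o·2πr_oL) = 1/(7.66×2π×0.112×1) = 0.1855 K/W
R_total = 33.19 K/W
Q = ΔT/R_total = 203/33.19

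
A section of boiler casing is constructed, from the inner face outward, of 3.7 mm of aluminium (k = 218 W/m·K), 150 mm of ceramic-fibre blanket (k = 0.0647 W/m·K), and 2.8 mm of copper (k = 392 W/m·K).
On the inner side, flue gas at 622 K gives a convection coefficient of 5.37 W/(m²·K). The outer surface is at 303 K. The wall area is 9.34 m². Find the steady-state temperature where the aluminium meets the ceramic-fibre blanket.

T ≈ 598 K

Thermal resistances in series:
R_inner film = 1/(h_i·A) = 1/(5.37×9.34) = 0.01994 K/W
R_aluminium = L/(kA) = 0.0037/(218×9.34) = 1.817×10^-6 K/W
R_ceramic-fibre blanket = L/(kA) = 0.15/(0.0647×9.34) = 0.2482 K/W
R_copper = L/(kA) = 0.0028/(392×9.34) = 7.648×10^-7 K/W
R_total = 0.2682 K/W;  Q = ΔT/R_total = 319/0.2682 = 1190 W
T_interface = T_inner − Q·ΣR(inner→interface) = 622 − 1190×0.01994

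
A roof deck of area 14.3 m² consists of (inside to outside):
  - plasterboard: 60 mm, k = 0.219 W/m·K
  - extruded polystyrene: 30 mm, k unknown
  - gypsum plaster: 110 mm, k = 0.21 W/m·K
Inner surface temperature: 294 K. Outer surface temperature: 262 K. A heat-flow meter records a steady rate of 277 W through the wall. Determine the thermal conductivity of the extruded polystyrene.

k ≈ 0.0351 W/(m·K)

Model the wall as resistances in series:
R_plasterboard = L/(kA) = 0.06/(0.219×14.3) = 0.01916 K/W
R_gypsum plaster = L/(kA) = 0.11/(0.21×14.3) = 0.03663 K/W
Sum of known resistances R_other = 0.05579 K/W
Total R = ΔT/Q = 32/277 = 0.1155 K/W
R_extruded polystyrene = R_total − R_other = 0.05973 K/W
k = L/(R·A) = 0.03/(0.05973×14.3)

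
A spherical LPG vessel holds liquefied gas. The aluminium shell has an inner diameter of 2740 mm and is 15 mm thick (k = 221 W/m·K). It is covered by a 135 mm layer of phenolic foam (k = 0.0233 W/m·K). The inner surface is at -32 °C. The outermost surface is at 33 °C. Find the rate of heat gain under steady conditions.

Q ≈ 297 W

For a spherical shell R = (1/r₁ − 1/r₂)/(4πk); film R = 1/(h·4πr²). In series:
R_aluminium shell = (1/1.37 − 1/1.385)/(4π×221) = 2.847×10^-6 K/W
R_phenolic foam = (1/1.385 − 1/1.52)/(4π×0.0233) = 0.219 K/W
R_total = 0.219 K/W
Q = ΔT/R_total = 65/0.219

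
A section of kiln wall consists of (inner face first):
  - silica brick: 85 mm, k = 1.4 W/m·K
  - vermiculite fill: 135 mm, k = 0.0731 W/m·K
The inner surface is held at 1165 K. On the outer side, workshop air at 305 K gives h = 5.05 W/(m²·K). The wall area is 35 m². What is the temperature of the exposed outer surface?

Using the resistance-network approach (series):
R_silica brick = L/(kA) = 0.085/(1.4×35) = 0.001735 K/W
R_vermiculite fill = L/(kA) = 0.135/(0.0731×35) = 0.05277 K/W
R_outer film = 1/(h_o·A) = 1/(5.05×35) = 0.005658 K/W
R_total = 0.06016 K/W;  Q = ΔT/R_total = 860/0.06016 = 14300 W
T_interface = T_inner − Q·ΣR(inner→interface) = 1165 − 14300×0.0545

T ≈ 386 K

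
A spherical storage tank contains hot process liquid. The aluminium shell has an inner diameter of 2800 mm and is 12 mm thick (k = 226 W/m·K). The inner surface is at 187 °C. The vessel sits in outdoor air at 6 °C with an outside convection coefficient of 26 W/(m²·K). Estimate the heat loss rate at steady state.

Q ≈ 118000 W

Each spherical layer contributes R = (1/r_i − 1/r_o)/(4πk):
R_aluminium shell = (1/1.4 − 1/1.412)/(4π×226) = 2.137×10^-6 K/W
R_outer film = 1/(h·4πr_o²) = 1/(26×4π×1.412²) = 0.001535 K/W
R_total = 0.001537 K/W
Q = ΔT/R_total = 181/0.001537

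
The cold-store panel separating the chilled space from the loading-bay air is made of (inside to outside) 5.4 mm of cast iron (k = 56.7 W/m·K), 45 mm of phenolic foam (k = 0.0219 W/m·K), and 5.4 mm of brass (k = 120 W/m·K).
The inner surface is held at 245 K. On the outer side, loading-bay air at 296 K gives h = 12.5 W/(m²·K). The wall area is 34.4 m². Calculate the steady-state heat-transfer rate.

Series thermal resistances:
R_cast iron = L/(kA) = 0.0054/(56.7×34.4) = 2.769×10^-6 K/W
R_phenolic foam = L/(kA) = 0.045/(0.0219×34.4) = 0.05973 K/W
R_brass = L/(kA) = 0.0054/(120×34.4) = 1.308×10^-6 K/W
R_outer film = 1/(h_o·A) = 1/(12.5×34.4) = 0.002326 K/W
R_total = 0.06206 K/W
Q = ΔT / R_total = 51 / 0.06206

Q ≈ 822 W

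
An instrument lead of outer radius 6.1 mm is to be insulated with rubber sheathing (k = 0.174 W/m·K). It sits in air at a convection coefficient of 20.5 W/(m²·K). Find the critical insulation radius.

For a cylinder r_cr = k/h = 0.174/20.5
r_cr = 8.49 mm; since the bare radius (6.1 mm) is below r_cr, adding a thin layer of insulation will *increase* heat loss.

r_cr ≈ 8.49 mm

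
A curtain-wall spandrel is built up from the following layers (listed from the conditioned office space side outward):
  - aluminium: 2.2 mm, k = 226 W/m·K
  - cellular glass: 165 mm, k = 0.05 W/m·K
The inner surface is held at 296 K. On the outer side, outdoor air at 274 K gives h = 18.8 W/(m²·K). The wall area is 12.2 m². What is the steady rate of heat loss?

Model the wall as resistances in series:
R_aluminium = L/(kA) = 0.0022/(226×12.2) = 7.979×10^-7 K/W
R_cellular glass = L/(kA) = 0.165/(0.05×12.2) = 0.2705 K/W
R_outer film = 1/(h_o·A) = 1/(18.8×12.2) = 0.00436 K/W
R_total = 0.2749 K/W
Q = ΔT / R_total = 22 / 0.2749

Q ≈ 80 W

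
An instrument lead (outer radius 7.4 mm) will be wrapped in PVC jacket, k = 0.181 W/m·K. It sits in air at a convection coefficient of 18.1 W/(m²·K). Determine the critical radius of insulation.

For a cylinder r_cr = k/h = 0.181/18.1
r_cr = 10 mm; since the bare radius (7.4 mm) is below r_cr, adding a thin layer of insulation will *increase* heat loss.

r_cr ≈ 10 mm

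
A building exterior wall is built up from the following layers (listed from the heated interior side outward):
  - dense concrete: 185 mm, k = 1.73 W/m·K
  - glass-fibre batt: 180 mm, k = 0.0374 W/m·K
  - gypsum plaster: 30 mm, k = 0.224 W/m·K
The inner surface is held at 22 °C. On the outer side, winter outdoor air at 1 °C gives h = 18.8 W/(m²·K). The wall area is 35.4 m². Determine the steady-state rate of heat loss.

Q ≈ 146 W

Using the resistance-network approach (series):
R_dense concrete = L/(kA) = 0.185/(1.73×35.4) = 0.003021 K/W
R_glass-fibre batt = L/(kA) = 0.18/(0.0374×35.4) = 0.136 K/W
R_gypsum plaster = L/(kA) = 0.03/(0.224×35.4) = 0.003783 K/W
R_outer film = 1/(h_o·A) = 1/(18.8×35.4) = 0.001503 K/W
R_total = 0.1443 K/W
Q = ΔT / R_total = 21 / 0.1443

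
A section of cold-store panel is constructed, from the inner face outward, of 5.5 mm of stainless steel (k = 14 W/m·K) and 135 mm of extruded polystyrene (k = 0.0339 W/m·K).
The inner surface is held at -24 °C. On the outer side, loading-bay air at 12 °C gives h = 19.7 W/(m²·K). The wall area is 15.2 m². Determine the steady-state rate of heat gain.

Series thermal resistances:
R_stainless steel = L/(kA) = 0.0055/(14×15.2) = 2.585×10^-5 K/W
R_extruded polystyrene = L/(kA) = 0.135/(0.0339×15.2) = 0.262 K/W
R_outer film = 1/(h_o·A) = 1/(19.7×15.2) = 0.00334 K/W
R_total = 0.2654 K/W
Q = ΔT / R_total = 36 / 0.2654

Q ≈ 136 W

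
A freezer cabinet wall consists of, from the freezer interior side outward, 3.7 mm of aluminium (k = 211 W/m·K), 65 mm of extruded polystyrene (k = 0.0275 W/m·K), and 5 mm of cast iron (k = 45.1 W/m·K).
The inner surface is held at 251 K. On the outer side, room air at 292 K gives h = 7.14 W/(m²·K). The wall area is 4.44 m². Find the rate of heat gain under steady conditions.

Series thermal resistances:
R_aluminium = L/(kA) = 0.0037/(211×4.44) = 3.949×10^-6 K/W
R_extruded polystyrene = L/(kA) = 0.065/(0.0275×4.44) = 0.5324 K/W
R_cast iron = L/(kA) = 0.005/(45.1×4.44) = 2.497×10^-5 K/W
R_outer film = 1/(h_o·A) = 1/(7.14×4.44) = 0.03154 K/W
R_total = 0.5639 K/W
Q = ΔT / R_total = 41 / 0.5639

Q ≈ 72.7 W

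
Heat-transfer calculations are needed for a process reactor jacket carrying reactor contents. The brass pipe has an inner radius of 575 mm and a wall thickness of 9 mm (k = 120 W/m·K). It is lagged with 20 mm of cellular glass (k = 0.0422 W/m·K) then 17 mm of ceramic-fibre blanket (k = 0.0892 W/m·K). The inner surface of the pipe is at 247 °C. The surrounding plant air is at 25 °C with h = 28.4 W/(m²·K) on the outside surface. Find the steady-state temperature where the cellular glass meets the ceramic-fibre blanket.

T ≈ 95 °C

Cylindrical conduction, so R = ln(r₂/r₁)/(2πkL) per layer, in series:
R_brass pipe wall = ln(584/575)/(2π×120×1) = 2.06×10^-5 K/W
R_cellular glass = ln(604/584)/(2π×0.0422×1) = 0.127 K/W
R_ceramic-fibre blanket = ln(621/604)/(2π×0.0892×1) = 0.04953 K/W
R_outer film = 1/(h_o·2πr_oL) = 1/(28.4×2π×0.621×1) = 0.009024 K/W
R_total = 0.1856 K/W
Q = ΔT/R_total = 222/0.1856
Q = 1200 W/m
T_interface = T_inner − Q·ΣR(inner→interface) = 247 − 1200×0.127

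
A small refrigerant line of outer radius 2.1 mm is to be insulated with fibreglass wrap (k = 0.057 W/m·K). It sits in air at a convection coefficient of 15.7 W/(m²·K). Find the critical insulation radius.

r_cr ≈ 3.63 mm

For a cylinder r_cr = k/h = 0.057/15.7
r_cr = 3.63 mm; since the bare radius (2.1 mm) is below r_cr, adding a thin layer of insulation will *increase* heat loss.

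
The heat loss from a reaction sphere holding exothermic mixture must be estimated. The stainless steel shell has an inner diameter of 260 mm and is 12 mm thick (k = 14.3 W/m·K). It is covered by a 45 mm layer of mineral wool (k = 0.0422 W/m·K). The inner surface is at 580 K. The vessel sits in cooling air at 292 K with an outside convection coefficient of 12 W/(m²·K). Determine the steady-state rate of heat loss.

Radial (spherical) resistances in series:
R_stainless steel shell = (1/0.13 − 1/0.142)/(4π×14.3) = 0.003617 K/W
R_mineral wool = (1/0.142 − 1/0.187)/(4π×0.0422) = 3.196 K/W
R_outer film = 1/(h·4πr_o²) = 1/(12×4π×0.187²) = 0.1896 K/W
R_total = 3.389 K/W
Q = ΔT/R_total = 288/3.389

Q ≈ 85 W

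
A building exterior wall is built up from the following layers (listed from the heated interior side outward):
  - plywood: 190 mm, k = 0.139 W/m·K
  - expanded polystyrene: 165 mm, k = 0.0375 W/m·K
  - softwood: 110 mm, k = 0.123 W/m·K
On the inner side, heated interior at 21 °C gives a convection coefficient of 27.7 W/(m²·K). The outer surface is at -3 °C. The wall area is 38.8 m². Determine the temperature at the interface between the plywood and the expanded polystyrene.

Series thermal resistances:
R_inner film = 1/(h_i·A) = 1/(27.7×38.8) = 9.304×10^-4 K/W
R_plywood = L/(kA) = 0.19/(0.139×38.8) = 0.03523 K/W
R_expanded polystyrene = L/(kA) = 0.165/(0.0375×38.8) = 0.1134 K/W
R_softwood = L/(kA) = 0.11/(0.123×38.8) = 0.02305 K/W
R_total = 0.1726 K/W;  Q = ΔT/R_total = 24/0.1726 = 139 W
T_interface = T_inner − Q·ΣR(inner→interface) = 21 − 139×0.03616

T ≈ 16 °C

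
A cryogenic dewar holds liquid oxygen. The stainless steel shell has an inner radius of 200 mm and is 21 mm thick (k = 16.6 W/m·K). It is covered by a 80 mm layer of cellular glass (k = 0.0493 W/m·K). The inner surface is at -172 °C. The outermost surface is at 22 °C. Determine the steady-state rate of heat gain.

Q ≈ 99.8 W

Radial (spherical) resistances in series:
R_stainless steel shell = (1/0.2 − 1/0.221)/(4π×16.6) = 0.002278 K/W
R_cellular glass = (1/0.221 − 1/0.301)/(4π×0.0493) = 1.941 K/W
R_total = 1.943 K/W
Q = ΔT/R_total = 194/1.943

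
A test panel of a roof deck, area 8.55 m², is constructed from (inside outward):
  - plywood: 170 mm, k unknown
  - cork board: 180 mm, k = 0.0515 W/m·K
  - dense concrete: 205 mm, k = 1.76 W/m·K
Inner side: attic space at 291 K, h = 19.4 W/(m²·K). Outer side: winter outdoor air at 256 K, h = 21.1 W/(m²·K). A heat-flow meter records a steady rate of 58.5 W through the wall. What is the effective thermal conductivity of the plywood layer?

Model the wall as resistances in series:
R_inner film = 1/(h_i·A) = 1/(19.4×8.55) = 0.006029 K/W
R_cork board = L/(kA) = 0.18/(0.0515×8.55) = 0.4088 K/W
R_dense concrete = L/(kA) = 0.205/(1.76×8.55) = 0.01362 K/W
R_outer film = 1/(h_o·A) = 1/(21.1×8.55) = 0.005543 K/W
Sum of known resistances R_other = 0.434 K/W
Total R = ΔT/Q = 35/58.5 = 0.5983 K/W
R_plywood = R_total − R_other = 0.1643 K/W
k = L/(R·A) = 0.17/(0.1643×8.55)

k ≈ 0.121 W/(m·K)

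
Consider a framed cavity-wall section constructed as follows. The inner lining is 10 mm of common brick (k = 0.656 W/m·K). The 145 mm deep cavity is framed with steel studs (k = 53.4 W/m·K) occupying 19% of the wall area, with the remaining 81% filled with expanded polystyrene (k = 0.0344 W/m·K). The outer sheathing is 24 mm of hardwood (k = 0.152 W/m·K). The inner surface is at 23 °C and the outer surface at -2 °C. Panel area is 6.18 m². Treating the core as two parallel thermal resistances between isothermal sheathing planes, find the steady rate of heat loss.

Sheathing layers in series; stud and cavity paths in parallel between them.
R_inner = 0.01/(0.656×6.18) = 0.002467 K/W
R_stud  = 0.145/(53.4×0.19×6.18) = 0.002313 K/W
R_cav   = 0.145/(0.0344×0.81×6.18) = 0.842 K/W
1/R_core = 1/R_stud + 1/R_cav → R_core = 0.002306 K/W
R_outer = 0.024/(0.152×6.18) = 0.02555 K/W
R_total = 0.03032 K/W
Q = ΔT/R_total = 25/0.03032

Q ≈ 824 W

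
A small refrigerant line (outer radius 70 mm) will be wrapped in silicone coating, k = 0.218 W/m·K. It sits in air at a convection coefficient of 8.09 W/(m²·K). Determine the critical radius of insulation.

For a cylinder r_cr = k/h = 0.218/8.09
r_cr = 26.9 mm; since the bare radius (70 mm) is above r_cr, any added insulation will reduce heat loss.

r_cr ≈ 26.9 mm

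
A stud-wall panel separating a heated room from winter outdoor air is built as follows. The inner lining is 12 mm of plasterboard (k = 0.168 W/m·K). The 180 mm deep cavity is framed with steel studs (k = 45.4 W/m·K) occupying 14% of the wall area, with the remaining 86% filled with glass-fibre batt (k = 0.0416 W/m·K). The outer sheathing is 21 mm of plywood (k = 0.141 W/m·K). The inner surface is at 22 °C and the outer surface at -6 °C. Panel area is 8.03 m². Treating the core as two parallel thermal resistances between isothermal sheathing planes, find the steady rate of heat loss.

Q ≈ 905 W

Sheathing layers in series; stud and cavity paths in parallel between them.
R_inner = 0.012/(0.168×8.03) = 0.008895 K/W
R_stud  = 0.18/(45.4×0.14×8.03) = 0.003527 K/W
R_cav   = 0.18/(0.0416×0.86×8.03) = 0.6266 K/W
1/R_core = 1/R_stud + 1/R_cav → R_core = 0.003507 K/W
R_outer = 0.021/(0.141×8.03) = 0.01855 K/W
R_total = 0.03095 K/W
Q = ΔT/R_total = 28/0.03095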